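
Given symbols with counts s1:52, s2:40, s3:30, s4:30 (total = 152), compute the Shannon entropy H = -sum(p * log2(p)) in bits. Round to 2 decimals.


Computing entropy H = -sum(p_i * log2(p_i)):
  s1: p = 52/152 = 0.3421, -p*log2(p) = 0.5294
  s2: p = 40/152 = 0.2632, -p*log2(p) = 0.5068
  s3: p = 30/152 = 0.1974, -p*log2(p) = 0.4620
  s4: p = 30/152 = 0.1974, -p*log2(p) = 0.4620
H = sum of terms = 1.9602
Rounded to 2 decimals: 1.96

1.96


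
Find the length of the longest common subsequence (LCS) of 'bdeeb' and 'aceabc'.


DP table for LCS of 'bdeeb' and 'aceabc':
       a  c  e  a  b  c
    0  0  0  0  0  0  0
  b 0  0  0  0  0  1  1
  d 0  0  0  0  0  1  1
  e 0  0  0  1  1  1  1
  e 0  0  0  1  1  1  1
  b 0  0  0  1  1  2  2
LCS: 'eb'
LCS length = 2

2


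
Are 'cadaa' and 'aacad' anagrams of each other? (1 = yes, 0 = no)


Sort characters of 'cadaa': 'aaacd'
Sort characters of 'aacad': 'aaacd'
Sorted forms match -> they ARE anagrams
Result: 1

1


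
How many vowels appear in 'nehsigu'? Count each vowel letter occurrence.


Scanning each character of 'nehsigu':
  Position 1: 'n' -> consonant (running count: 0)
  Position 2: 'e' -> vowel (running count: 1)
  Position 3: 'h' -> consonant (running count: 1)
  Position 4: 's' -> consonant (running count: 1)
  Position 5: 'i' -> vowel (running count: 2)
  Position 6: 'g' -> consonant (running count: 2)
  Position 7: 'u' -> vowel (running count: 3)
Total vowels: 3

3


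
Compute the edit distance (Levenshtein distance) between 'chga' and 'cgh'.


Building DP table for s1='chga' (len 4) and s2='cgh' (len 3):
       c  g  h
    0  1  2  3
  c 1  0  1  2
  h 2  1  1  1
  g 3  2  1  2
  a 4  3  2  2
Edit distance = dp[4][3] = 2

2


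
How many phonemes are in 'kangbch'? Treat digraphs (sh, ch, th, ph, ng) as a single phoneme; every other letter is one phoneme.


Parsing 'kangbch' greedily, digraphs first:
  'k' -> consonant phoneme (phonemes so far: 1)
  'a' -> vowel phoneme (phonemes so far: 2)
  'ng' -> digraph (1 consonant phoneme) (phonemes so far: 3)
  'b' -> consonant phoneme (phonemes so far: 4)
  'ch' -> digraph (1 consonant phoneme) (phonemes so far: 5)
Total phonemes: 5

5


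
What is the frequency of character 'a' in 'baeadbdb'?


Scanning 'baeadbdb' for 'a':
  Position 1: 'a' -> MATCH (count: 1)
  Position 3: 'a' -> MATCH (count: 2)
Total occurrences of 'a': 2

2


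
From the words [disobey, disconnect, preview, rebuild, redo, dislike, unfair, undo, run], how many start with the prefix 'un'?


Checking each word for prefix 'un':
  'disobey' -> no (count: 0)
  'disconnect' -> no (count: 0)
  'preview' -> no (count: 0)
  'rebuild' -> no (count: 0)
  'redo' -> no (count: 0)
  'dislike' -> no (count: 0)
  'unfair' -> YES, starts with 'un' (count: 1)
  'undo' -> YES, starts with 'un' (count: 2)
  'run' -> no (count: 2)
Total with prefix 'un': 2

2


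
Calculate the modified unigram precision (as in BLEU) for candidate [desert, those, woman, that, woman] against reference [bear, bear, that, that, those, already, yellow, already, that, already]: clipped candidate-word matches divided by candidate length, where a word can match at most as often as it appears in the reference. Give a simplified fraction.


Reference word counts: {'already': 3, 'bear': 2, 'that': 3, 'those': 1, 'yellow': 1}
Checking each candidate word (with clipping):
  'desert' -> not in reference -> no match (matches: 0)
  'those' -> in reference (ref count 1, used 1/1) -> match (matches: 1)
  'woman' -> not in reference -> no match (matches: 1)
  'that' -> in reference (ref count 3, used 1/3) -> match (matches: 2)
  'woman' -> not in reference -> no match (matches: 2)
Clipped matches: 2, Candidate length: 5
Precision = 2/5

2/5


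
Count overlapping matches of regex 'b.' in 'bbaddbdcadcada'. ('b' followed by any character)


Pattern: b. means 'b' followed by any character.
Scanning 'bbaddbdcadcada' position-by-position:
  Pos 0: window 'bb' -> MATCH
  Pos 1: window 'ba' -> MATCH
  Pos 2: window 'ad' -> no
  Pos 3: window 'dd' -> no
  Pos 4: window 'db' -> no
  Pos 5: window 'bd' -> MATCH
  Pos 6: window 'dc' -> no
  Pos 7: window 'ca' -> no
  Pos 8: window 'ad' -> no
  Pos 9: window 'dc' -> no
  Pos 10: window 'ca' -> no
  Pos 11: window 'ad' -> no
  Pos 12: window 'da' -> no
  Pos 13: window 'a' -> no
Total matches: 3

3


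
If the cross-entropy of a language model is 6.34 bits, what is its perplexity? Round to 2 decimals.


Perplexity formula: PP = 2^H
H = 6.34
PP = 2^6.34
Decompose: 2^6.34 = 2^6 * 2^0.34
2^6 = 64, 2^0.34 ~ 1.2657566
PP ~ 64 * 1.2657566 = 81.0084224
Rounded to 2 decimals: 81.01

81.01


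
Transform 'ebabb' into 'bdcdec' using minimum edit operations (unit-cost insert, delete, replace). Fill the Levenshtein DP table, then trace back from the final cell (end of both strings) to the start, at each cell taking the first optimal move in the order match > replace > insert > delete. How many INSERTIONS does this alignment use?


Edit distance = 6. Backtracking from cell (5, 6) with preference match > replace > insert > delete,
then listing the resulting alignment 'ebabb' -> 'bdcdec' left to right:
  Step 1: insert 'b' [insertion #1]
  Step 2: replace e->d
  Step 3: replace b->c
  Step 4: replace a->d
  Step 5: replace b->e
  Step 6: replace b->c
Total insertions: 1

1


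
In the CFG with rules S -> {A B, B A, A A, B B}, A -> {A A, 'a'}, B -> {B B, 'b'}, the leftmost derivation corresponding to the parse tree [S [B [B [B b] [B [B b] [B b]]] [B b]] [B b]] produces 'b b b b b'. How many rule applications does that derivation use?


Every bracketed nonterminal node [X ...] in the tree is produced by exactly one rule application.
Reading the tree off as a leftmost derivation:
  Step 1: S  =>  B B   (applied S -> B B)
  Step 2: B B  =>  B B B   (applied B -> B B)
  Step 3: B B B  =>  B B B B   (applied B -> B B)
  Step 4: B B B B  =>  b B B B   (applied B -> b)
  Step 5: b B B B  =>  b B B B B   (applied B -> B B)
  Step 6: b B B B B  =>  b b B B B   (applied B -> b)
  Step 7: b b B B B  =>  b b b B B   (applied B -> b)
  Step 8: b b b B B  =>  b b b b B   (applied B -> b)
  Step 9: b b b b B  =>  b b b b b   (applied B -> b)
Final yield: b b b b b
Total rewrite steps: 9

9


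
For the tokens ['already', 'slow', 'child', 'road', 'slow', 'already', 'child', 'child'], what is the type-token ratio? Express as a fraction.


Tokens: 8
Unique types: ('already', 'child', 'road', 'slow') = 4
TTR = 4/8
Simplify: divide both by 4 -> 1/2
TTR = 1/2

1/2


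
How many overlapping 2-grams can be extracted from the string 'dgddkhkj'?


String 'dgddkhkj' has length L = 8.
Number of overlapping n-grams = L - n + 1
Substituting: 8 - 2 + 1 = 7

7


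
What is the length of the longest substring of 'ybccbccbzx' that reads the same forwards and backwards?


Scanning 'ybccbccbzx' for palindromic substrings.
Substring at positions 1-7: 'bccbccb'.
Check: reverse('bccbccb') = 'bccbccb' -> palindrome confirmed.
Neighbouring characters ('y' / 'z') break symmetry, so it cannot extend further.
No longer palindromic substring exists; longest length = 7

7


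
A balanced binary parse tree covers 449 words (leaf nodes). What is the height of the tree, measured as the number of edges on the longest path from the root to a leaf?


In a balanced binary tree with n leaves the deepest leaf is ceil(log2(n)) edges below the root.
log2(449) = 8.8106
ceil(8.8106) = 9
height (edges) = 9

9


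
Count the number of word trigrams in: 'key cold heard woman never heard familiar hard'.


Word trigrams from [8] words:
  Trigram 1: (key cold heard)
  Trigram 2: (cold heard woman)
  Trigram 3: (heard woman never)
  Trigram 4: (woman never heard)
  Trigram 5: (never heard familiar)
  Trigram 6: (heard familiar hard)
Total word trigrams: 8 - 2 = 6

6


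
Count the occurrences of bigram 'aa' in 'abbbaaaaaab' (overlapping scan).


Scanning 'abbbaaaaaab' for bigram 'aa':
  Position 0: 'ab' -> no
  Position 1: 'bb' -> no
  Position 2: 'bb' -> no
  Position 3: 'ba' -> no
  Position 4: 'aa' -> MATCH
  Position 5: 'aa' -> MATCH
  Position 6: 'aa' -> MATCH
  Position 7: 'aa' -> MATCH
  Position 8: 'aa' -> MATCH
  Position 9: 'ab' -> no
Total matches: 5

5


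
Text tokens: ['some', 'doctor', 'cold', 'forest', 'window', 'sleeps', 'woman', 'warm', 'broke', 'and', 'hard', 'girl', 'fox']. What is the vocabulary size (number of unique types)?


Listing all tokens and tracking unique types:
  Token 1: 'some' -> NEW (unique so far: 1)
  Token 2: 'doctor' -> NEW (unique so far: 2)
  Token 3: 'cold' -> NEW (unique so far: 3)
  Token 4: 'forest' -> NEW (unique so far: 4)
  Token 5: 'window' -> NEW (unique so far: 5)
  Token 6: 'sleeps' -> NEW (unique so far: 6)
  Token 7: 'woman' -> NEW (unique so far: 7)
  Token 8: 'warm' -> NEW (unique so far: 8)
  Token 9: 'broke' -> NEW (unique so far: 9)
  Token 10: 'and' -> NEW (unique so far: 10)
  Token 11: 'hard' -> NEW (unique so far: 11)
  Token 12: 'girl' -> NEW (unique so far: 12)
  Token 13: 'fox' -> NEW (unique so far: 13)
Unique types: ('and', 'broke', 'cold', 'doctor', 'forest', 'fox', 'girl', 'hard', 'sleeps', 'some', 'warm', 'window', 'woman')
Vocabulary size: 13

13


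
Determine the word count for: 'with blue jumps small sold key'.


Counting words by splitting on spaces:
  Word 1: 'with'
  Word 2: 'blue'
  Word 3: 'jumps'
  Word 4: 'small'
  Word 5: 'sold'
  Word 6: 'key'
Total words: 6

6


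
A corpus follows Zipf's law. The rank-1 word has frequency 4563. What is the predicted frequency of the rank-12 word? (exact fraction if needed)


Zipf's law: freq(rank) = f1 / rank
f1 = 4563, rank = 12
freq = 4563 / 12
GCD(4563, 12) = 3
Simplified: 1521/4

1521/4


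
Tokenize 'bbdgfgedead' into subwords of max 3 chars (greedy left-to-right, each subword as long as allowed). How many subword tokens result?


'bbdgfgedead' has 11 characters.
Chunking with max size 3:
  Chunk 1: 'bbd' (positions 0-2)
  Chunk 2: 'gfg' (positions 3-5)
  Chunk 3: 'ede' (positions 6-8)
  Chunk 4: 'ad' (positions 9-10)
Total chunks: ceil(11 / 3) = 4

4


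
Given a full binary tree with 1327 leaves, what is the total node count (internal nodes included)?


Leaf nodes (terminals): 1327
Internal nodes = n - 1 = 1327 - 1 = 1326
Total = leaves + internal = 1327 + 1326 = 2653

2653


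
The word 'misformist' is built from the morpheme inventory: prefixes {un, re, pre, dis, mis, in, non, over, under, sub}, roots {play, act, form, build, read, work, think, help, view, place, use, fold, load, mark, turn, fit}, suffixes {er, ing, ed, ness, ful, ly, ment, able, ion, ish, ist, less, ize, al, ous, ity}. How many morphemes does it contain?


Segmenting 'misformist' against the inventory:
  'mis' -> prefix (morpheme 1)
  'form' -> root (morpheme 2)
  'ist' -> suffix (morpheme 3)
Total morphemes: 3

3


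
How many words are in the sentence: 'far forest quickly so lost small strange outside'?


Counting words by splitting on spaces:
  Word 1: 'far'
  Word 2: 'forest'
  Word 3: 'quickly'
  Word 4: 'so'
  Word 5: 'lost'
  Word 6: 'small'
  Word 7: 'strange'
  Word 8: 'outside'
Total words: 8

8


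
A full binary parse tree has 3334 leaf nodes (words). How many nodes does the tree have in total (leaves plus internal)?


Leaf nodes (terminals): 3334
Internal nodes = n - 1 = 3334 - 1 = 3333
Total = leaves + internal = 3334 + 3333 = 6667

6667


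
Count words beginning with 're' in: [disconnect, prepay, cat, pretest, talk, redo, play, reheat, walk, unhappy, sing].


Checking each word for prefix 're':
  'disconnect' -> no (count: 0)
  'prepay' -> no (count: 0)
  'cat' -> no (count: 0)
  'pretest' -> no (count: 0)
  'talk' -> no (count: 0)
  'redo' -> YES, starts with 're' (count: 1)
  'play' -> no (count: 1)
  'reheat' -> YES, starts with 're' (count: 2)
  'walk' -> no (count: 2)
  'unhappy' -> no (count: 2)
  'sing' -> no (count: 2)
Total with prefix 're': 2

2


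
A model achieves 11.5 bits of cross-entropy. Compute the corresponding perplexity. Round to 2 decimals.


Perplexity formula: PP = 2^H
H = 11.5
PP = 2^11.5
Decompose: 2^11.5 = 2^11 * 2^0.5 = 2^11 * sqrt(2)
2^11 = 2048, sqrt(2) ~ 1.4142136
PP ~ 2048 * 1.4142136 = 2896.3094528
Rounded to 2 decimals: 2896.31

2896.31


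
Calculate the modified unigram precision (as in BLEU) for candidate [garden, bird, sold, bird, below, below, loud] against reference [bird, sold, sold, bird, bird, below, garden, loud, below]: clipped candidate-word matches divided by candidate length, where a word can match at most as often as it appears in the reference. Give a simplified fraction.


Reference word counts: {'below': 2, 'bird': 3, 'garden': 1, 'loud': 1, 'sold': 2}
Checking each candidate word (with clipping):
  'garden' -> in reference (ref count 1, used 1/1) -> match (matches: 1)
  'bird' -> in reference (ref count 3, used 1/3) -> match (matches: 2)
  'sold' -> in reference (ref count 2, used 1/2) -> match (matches: 3)
  'bird' -> in reference (ref count 3, used 2/3) -> match (matches: 4)
  'below' -> in reference (ref count 2, used 1/2) -> match (matches: 5)
  'below' -> in reference (ref count 2, used 2/2) -> match (matches: 6)
  'loud' -> in reference (ref count 1, used 1/1) -> match (matches: 7)
Clipped matches: 7, Candidate length: 7
Precision = 7/7 = 1

1


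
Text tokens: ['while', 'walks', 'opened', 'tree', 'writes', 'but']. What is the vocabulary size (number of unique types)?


Listing all tokens and tracking unique types:
  Token 1: 'while' -> NEW (unique so far: 1)
  Token 2: 'walks' -> NEW (unique so far: 2)
  Token 3: 'opened' -> NEW (unique so far: 3)
  Token 4: 'tree' -> NEW (unique so far: 4)
  Token 5: 'writes' -> NEW (unique so far: 5)
  Token 6: 'but' -> NEW (unique so far: 6)
Unique types: ('but', 'opened', 'tree', 'walks', 'while', 'writes')
Vocabulary size: 6

6


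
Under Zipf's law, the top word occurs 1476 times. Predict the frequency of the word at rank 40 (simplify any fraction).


Zipf's law: freq(rank) = f1 / rank
f1 = 1476, rank = 40
freq = 1476 / 40
GCD(1476, 40) = 4
Simplified: 369/10

369/10


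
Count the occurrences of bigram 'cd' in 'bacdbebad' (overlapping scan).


Scanning 'bacdbebad' for bigram 'cd':
  Position 0: 'ba' -> no
  Position 1: 'ac' -> no
  Position 2: 'cd' -> MATCH
  Position 3: 'db' -> no
  Position 4: 'be' -> no
  Position 5: 'eb' -> no
  Position 6: 'ba' -> no
  Position 7: 'ad' -> no
Total matches: 1

1


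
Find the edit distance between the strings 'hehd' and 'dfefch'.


Building DP table for s1='hehd' (len 4) and s2='dfefch' (len 6):
       d  f  e  f  c  h
    0  1  2  3  4  5  6
  h 1  1  2  3  4  5  5
  e 2  2  2  2  3  4  5
  h 3  3  3  3  3  4  4
  d 4  3  4  4  4  4  5
Edit distance = dp[4][6] = 5

5


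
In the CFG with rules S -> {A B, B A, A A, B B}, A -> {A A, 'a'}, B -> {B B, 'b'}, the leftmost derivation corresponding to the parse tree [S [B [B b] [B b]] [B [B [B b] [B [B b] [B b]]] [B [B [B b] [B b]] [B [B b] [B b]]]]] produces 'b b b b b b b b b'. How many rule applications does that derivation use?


Every bracketed nonterminal node [X ...] in the tree is produced by exactly one rule application.
Reading the tree off as a leftmost derivation:
  Step 1: S  =>  B B   (applied S -> B B)
  Step 2: B B  =>  B B B   (applied B -> B B)
  Step 3: B B B  =>  b B B   (applied B -> b)
  Step 4: b B B  =>  b b B   (applied B -> b)
  Step 5: b b B  =>  b b B B   (applied B -> B B)
  Step 6: b b B B  =>  b b B B B   (applied B -> B B)
  Step 7: b b B B B  =>  b b b B B   (applied B -> b)
  Step 8: b b b B B  =>  b b b B B B   (applied B -> B B)
  Step 9: b b b B B B  =>  b b b b B B   (applied B -> b)
  Step 10: b b b b B B  =>  b b b b b B   (applied B -> b)
  Step 11: b b b b b B  =>  b b b b b B B   (applied B -> B B)
  Step 12: b b b b b B B  =>  b b b b b B B B   (applied B -> B B)
  Step 13: b b b b b B B B  =>  b b b b b b B B   (applied B -> b)
  Step 14: b b b b b b B B  =>  b b b b b b b B   (applied B -> b)
  Step 15: b b b b b b b B  =>  b b b b b b b B B   (applied B -> B B)
  Step 16: b b b b b b b B B  =>  b b b b b b b b B   (applied B -> b)
  Step 17: b b b b b b b b B  =>  b b b b b b b b b   (applied B -> b)
Final yield: b b b b b b b b b
Total rewrite steps: 17

17


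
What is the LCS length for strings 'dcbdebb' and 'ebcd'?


DP table for LCS of 'dcbdebb' and 'ebcd':
       e  b  c  d
    0  0  0  0  0
  d 0  0  0  0  1
  c 0  0  0  1  1
  b 0  0  1  1  1
  d 0  0  1  1  2
  e 0  1  1  1  2
  b 0  1  2  2  2
  b 0  1  2  2  2
LCS: 'cd'
LCS length = 2

2


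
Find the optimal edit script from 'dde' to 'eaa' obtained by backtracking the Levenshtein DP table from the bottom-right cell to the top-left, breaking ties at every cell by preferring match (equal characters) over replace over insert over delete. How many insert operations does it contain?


Edit distance = 3. Backtracking from cell (3, 3) with preference match > replace > insert > delete,
then listing the resulting alignment 'dde' -> 'eaa' left to right:
  Step 1: replace d->e
  Step 2: replace d->a
  Step 3: replace e->a
Total insertions: 0

0


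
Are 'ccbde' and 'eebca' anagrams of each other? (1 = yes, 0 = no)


Sort characters of 'ccbde': 'bccde'
Sort characters of 'eebca': 'abcee'
Sorted forms differ -> they are NOT anagrams
Result: 0

0


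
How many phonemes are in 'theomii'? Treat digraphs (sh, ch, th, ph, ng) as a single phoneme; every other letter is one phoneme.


Parsing 'theomii' greedily, digraphs first:
  'th' -> digraph (1 consonant phoneme) (phonemes so far: 1)
  'e' -> vowel phoneme (phonemes so far: 2)
  'o' -> vowel phoneme (phonemes so far: 3)
  'm' -> consonant phoneme (phonemes so far: 4)
  'i' -> vowel phoneme (phonemes so far: 5)
  'i' -> vowel phoneme (phonemes so far: 6)
Total phonemes: 6

6


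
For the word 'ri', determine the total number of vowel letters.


Scanning each character of 'ri':
  Position 1: 'r' -> consonant (running count: 0)
  Position 2: 'i' -> vowel (running count: 1)
Total vowels: 1

1


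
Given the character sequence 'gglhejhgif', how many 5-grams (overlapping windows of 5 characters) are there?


String 'gglhejhgif' has length L = 10.
Number of overlapping n-grams = L - n + 1
Substituting: 10 - 5 + 1 = 6

6


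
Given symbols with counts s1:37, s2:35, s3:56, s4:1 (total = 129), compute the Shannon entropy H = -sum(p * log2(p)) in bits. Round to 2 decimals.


Computing entropy H = -sum(p_i * log2(p_i)):
  s1: p = 37/129 = 0.2868, -p*log2(p) = 0.5168
  s2: p = 35/129 = 0.2713, -p*log2(p) = 0.5106
  s3: p = 56/129 = 0.4341, -p*log2(p) = 0.5226
  s4: p = 1/129 = 0.0078, -p*log2(p) = 0.0544
H = sum of terms = 1.6044
Rounded to 2 decimals: 1.60

1.60


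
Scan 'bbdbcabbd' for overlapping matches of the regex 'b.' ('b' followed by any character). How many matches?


Pattern: b. means 'b' followed by any character.
Scanning 'bbdbcabbd' position-by-position:
  Pos 0: window 'bb' -> MATCH
  Pos 1: window 'bd' -> MATCH
  Pos 2: window 'db' -> no
  Pos 3: window 'bc' -> MATCH
  Pos 4: window 'ca' -> no
  Pos 5: window 'ab' -> no
  Pos 6: window 'bb' -> MATCH
  Pos 7: window 'bd' -> MATCH
  Pos 8: window 'd' -> no
Total matches: 5

5


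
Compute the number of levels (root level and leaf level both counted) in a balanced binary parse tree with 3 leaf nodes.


In a balanced binary tree with n leaves the deepest leaf is ceil(log2(n)) edges below the root,
so counting node levels inclusive of root and leaves gives ceil(log2(n)) + 1 levels.
log2(3) = 1.5850
ceil(1.5850) = 2
levels = 2 + 1 = 3

3


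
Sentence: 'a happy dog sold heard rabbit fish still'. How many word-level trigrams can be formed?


Word trigrams from [8] words:
  Trigram 1: (a happy dog)
  Trigram 2: (happy dog sold)
  Trigram 3: (dog sold heard)
  Trigram 4: (sold heard rabbit)
  Trigram 5: (heard rabbit fish)
  Trigram 6: (rabbit fish still)
Total word trigrams: 8 - 2 = 6

6


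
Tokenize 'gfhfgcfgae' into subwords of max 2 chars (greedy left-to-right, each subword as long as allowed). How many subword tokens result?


'gfhfgcfgae' has 10 characters.
Chunking with max size 2:
  Chunk 1: 'gf' (positions 0-1)
  Chunk 2: 'hf' (positions 2-3)
  Chunk 3: 'gc' (positions 4-5)
  Chunk 4: 'fg' (positions 6-7)
  Chunk 5: 'ae' (positions 8-9)
Total chunks: ceil(10 / 2) = 5

5


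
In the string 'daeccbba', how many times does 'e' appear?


Scanning 'daeccbba' for 'e':
  Position 2: 'e' -> MATCH (count: 1)
Total occurrences of 'e': 1

1


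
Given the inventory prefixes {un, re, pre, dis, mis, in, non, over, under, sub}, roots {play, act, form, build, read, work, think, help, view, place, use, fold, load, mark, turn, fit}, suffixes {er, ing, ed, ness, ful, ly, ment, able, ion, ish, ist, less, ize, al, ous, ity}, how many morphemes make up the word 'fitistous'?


Segmenting 'fitistous' against the inventory:
  'fit' -> root (morpheme 1)
  'ist' -> suffix (morpheme 2)
  'ous' -> suffix (morpheme 3)
Total morphemes: 3

3


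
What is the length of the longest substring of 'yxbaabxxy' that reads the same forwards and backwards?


Scanning 'yxbaabxxy' for palindromic substrings.
Substring at positions 1-6: 'xbaabx'.
Check: reverse('xbaabx') = 'xbaabx' -> palindrome confirmed.
Neighbouring characters ('y' / 'x') break symmetry, so it cannot extend further.
No longer palindromic substring exists; longest length = 6

6


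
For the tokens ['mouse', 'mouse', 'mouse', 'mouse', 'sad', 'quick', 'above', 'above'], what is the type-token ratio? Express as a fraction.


Tokens: 8
Unique types: ('above', 'mouse', 'quick', 'sad') = 4
TTR = 4/8
Simplify: divide both by 4 -> 1/2
TTR = 1/2

1/2


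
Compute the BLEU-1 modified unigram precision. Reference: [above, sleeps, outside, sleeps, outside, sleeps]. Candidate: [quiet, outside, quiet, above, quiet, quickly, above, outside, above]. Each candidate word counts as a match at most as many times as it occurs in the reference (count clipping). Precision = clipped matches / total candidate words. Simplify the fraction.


Reference word counts: {'above': 1, 'outside': 2, 'sleeps': 3}
Checking each candidate word (with clipping):
  'quiet' -> not in reference -> no match (matches: 0)
  'outside' -> in reference (ref count 2, used 1/2) -> match (matches: 1)
  'quiet' -> not in reference -> no match (matches: 1)
  'above' -> in reference (ref count 1, used 1/1) -> match (matches: 2)
  'quiet' -> not in reference -> no match (matches: 2)
  'quickly' -> not in reference -> no match (matches: 2)
  'above' -> ref count 1 already used up (1/1) -> clipped, no match (matches: 2)
  'outside' -> in reference (ref count 2, used 2/2) -> match (matches: 3)
  'above' -> ref count 1 already used up (1/1) -> clipped, no match (matches: 3)
Clipped matches: 3, Candidate length: 9
Precision = 3/9 = 1/3

1/3


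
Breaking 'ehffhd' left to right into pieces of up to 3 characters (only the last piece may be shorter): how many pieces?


'ehffhd' has 6 characters.
Chunking with max size 3:
  Chunk 1: 'ehf' (positions 0-2)
  Chunk 2: 'fhd' (positions 3-5)
Total chunks: ceil(6 / 3) = 2

2


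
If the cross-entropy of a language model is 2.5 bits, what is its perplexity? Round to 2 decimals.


Perplexity formula: PP = 2^H
H = 2.5
PP = 2^2.5
Decompose: 2^2.5 = 2^2 * 2^0.5 = 2^2 * sqrt(2)
2^2 = 4, sqrt(2) ~ 1.4142136
PP ~ 4 * 1.4142136 = 5.6568544
Rounded to 2 decimals: 5.66

5.66


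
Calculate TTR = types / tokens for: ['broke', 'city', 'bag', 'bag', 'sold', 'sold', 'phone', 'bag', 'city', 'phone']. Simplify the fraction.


Tokens: 10
Unique types: ('bag', 'broke', 'city', 'phone', 'sold') = 5
TTR = 5/10
Simplify: divide both by 5 -> 1/2
TTR = 1/2

1/2


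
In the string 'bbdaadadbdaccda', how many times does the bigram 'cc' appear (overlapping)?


Scanning 'bbdaadadbdaccda' for bigram 'cc':
  Position 0: 'bb' -> no
  Position 1: 'bd' -> no
  Position 2: 'da' -> no
  Position 3: 'aa' -> no
  Position 4: 'ad' -> no
  Position 5: 'da' -> no
  Position 6: 'ad' -> no
  Position 7: 'db' -> no
  Position 8: 'bd' -> no
  Position 9: 'da' -> no
  Position 10: 'ac' -> no
  Position 11: 'cc' -> MATCH
  Position 12: 'cd' -> no
  Position 13: 'da' -> no
Total matches: 1

1


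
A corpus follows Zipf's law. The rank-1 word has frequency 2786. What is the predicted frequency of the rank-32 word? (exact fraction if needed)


Zipf's law: freq(rank) = f1 / rank
f1 = 2786, rank = 32
freq = 2786 / 32
GCD(2786, 32) = 2
Simplified: 1393/16

1393/16


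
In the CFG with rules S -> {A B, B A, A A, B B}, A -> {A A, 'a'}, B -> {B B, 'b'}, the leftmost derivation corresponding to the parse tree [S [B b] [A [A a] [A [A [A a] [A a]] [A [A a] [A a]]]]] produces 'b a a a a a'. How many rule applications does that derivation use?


Every bracketed nonterminal node [X ...] in the tree is produced by exactly one rule application.
Reading the tree off as a leftmost derivation:
  Step 1: S  =>  B A   (applied S -> B A)
  Step 2: B A  =>  b A   (applied B -> b)
  Step 3: b A  =>  b A A   (applied A -> A A)
  Step 4: b A A  =>  b a A   (applied A -> a)
  Step 5: b a A  =>  b a A A   (applied A -> A A)
  Step 6: b a A A  =>  b a A A A   (applied A -> A A)
  Step 7: b a A A A  =>  b a a A A   (applied A -> a)
  Step 8: b a a A A  =>  b a a a A   (applied A -> a)
  Step 9: b a a a A  =>  b a a a A A   (applied A -> A A)
  Step 10: b a a a A A  =>  b a a a a A   (applied A -> a)
  Step 11: b a a a a A  =>  b a a a a a   (applied A -> a)
Final yield: b a a a a a
Total rewrite steps: 11

11


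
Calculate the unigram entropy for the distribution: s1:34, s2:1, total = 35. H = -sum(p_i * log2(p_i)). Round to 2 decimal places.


Computing entropy H = -sum(p_i * log2(p_i)):
  s1: p = 34/35 = 0.9714, -p*log2(p) = 0.0406
  s2: p = 1/35 = 0.0286, -p*log2(p) = 0.1466
H = sum of terms = 0.1872
Rounded to 2 decimals: 0.19

0.19


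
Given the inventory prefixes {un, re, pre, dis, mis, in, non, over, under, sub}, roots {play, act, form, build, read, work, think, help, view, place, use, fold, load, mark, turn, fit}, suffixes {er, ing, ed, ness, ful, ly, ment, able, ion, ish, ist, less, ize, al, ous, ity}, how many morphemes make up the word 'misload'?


Segmenting 'misload' against the inventory:
  'mis' -> prefix (morpheme 1)
  'load' -> root (morpheme 2)
Total morphemes: 2

2


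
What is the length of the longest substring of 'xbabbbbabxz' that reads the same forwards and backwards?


Scanning 'xbabbbbabxz' for palindromic substrings.
Substring at positions 0-9: 'xbabbbbabx'.
Check: reverse('xbabbbbabx') = 'xbabbbbabx' -> palindrome confirmed.
Neighbouring characters ('-' / 'z') break symmetry, so it cannot extend further.
No longer palindromic substring exists; longest length = 10

10


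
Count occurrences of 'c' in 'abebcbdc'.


Scanning 'abebcbdc' for 'c':
  Position 4: 'c' -> MATCH (count: 1)
  Position 7: 'c' -> MATCH (count: 2)
Total occurrences of 'c': 2

2


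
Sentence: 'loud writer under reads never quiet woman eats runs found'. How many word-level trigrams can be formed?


Word trigrams from [10] words:
  Trigram 1: (loud writer under)
  Trigram 2: (writer under reads)
  Trigram 3: (under reads never)
  Trigram 4: (reads never quiet)
  Trigram 5: (never quiet woman)
  Trigram 6: (quiet woman eats)
  Trigram 7: (woman eats runs)
  Trigram 8: (eats runs found)
Total word trigrams: 10 - 2 = 8

8


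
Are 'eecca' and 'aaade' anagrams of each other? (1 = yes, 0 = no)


Sort characters of 'eecca': 'accee'
Sort characters of 'aaade': 'aaade'
Sorted forms differ -> they are NOT anagrams
Result: 0

0


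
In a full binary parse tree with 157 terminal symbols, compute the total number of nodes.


Leaf nodes (terminals): 157
Internal nodes = n - 1 = 157 - 1 = 156
Total = leaves + internal = 157 + 156 = 313

313


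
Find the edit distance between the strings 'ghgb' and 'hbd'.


Building DP table for s1='ghgb' (len 4) and s2='hbd' (len 3):
       h  b  d
    0  1  2  3
  g 1  1  2  3
  h 2  1  2  3
  g 3  2  2  3
  b 4  3  2  3
Edit distance = dp[4][3] = 3

3


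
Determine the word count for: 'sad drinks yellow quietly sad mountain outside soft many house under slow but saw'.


Counting words by splitting on spaces:
  Word 1: 'sad'
  Word 2: 'drinks'
  Word 3: 'yellow'
  Word 4: 'quietly'
  Word 5: 'sad'
  Word 6: 'mountain'
  Word 7: 'outside'
  Word 8: 'soft'
  Word 9: 'many'
  Word 10: 'house'
  Word 11: 'under'
  Word 12: 'slow'
  Word 13: 'but'
  Word 14: 'saw'
Total words: 14

14


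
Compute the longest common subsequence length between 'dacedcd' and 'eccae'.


DP table for LCS of 'dacedcd' and 'eccae':
       e  c  c  a  e
    0  0  0  0  0  0
  d 0  0  0  0  0  0
  a 0  0  0  0  1  1
  c 0  0  1  1  1  1
  e 0  1  1  1  1  2
  d 0  1  1  1  1  2
  c 0  1  2  2  2  2
  d 0  1  2  2  2  2
LCS: 'ae'
LCS length = 2

2


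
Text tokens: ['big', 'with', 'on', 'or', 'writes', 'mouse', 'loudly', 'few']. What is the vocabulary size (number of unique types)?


Listing all tokens and tracking unique types:
  Token 1: 'big' -> NEW (unique so far: 1)
  Token 2: 'with' -> NEW (unique so far: 2)
  Token 3: 'on' -> NEW (unique so far: 3)
  Token 4: 'or' -> NEW (unique so far: 4)
  Token 5: 'writes' -> NEW (unique so far: 5)
  Token 6: 'mouse' -> NEW (unique so far: 6)
  Token 7: 'loudly' -> NEW (unique so far: 7)
  Token 8: 'few' -> NEW (unique so far: 8)
Unique types: ('big', 'few', 'loudly', 'mouse', 'on', 'or', 'with', 'writes')
Vocabulary size: 8

8


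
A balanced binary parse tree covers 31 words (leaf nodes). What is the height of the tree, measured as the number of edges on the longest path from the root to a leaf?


In a balanced binary tree with n leaves the deepest leaf is ceil(log2(n)) edges below the root.
log2(31) = 4.9542
ceil(4.9542) = 5
height (edges) = 5

5


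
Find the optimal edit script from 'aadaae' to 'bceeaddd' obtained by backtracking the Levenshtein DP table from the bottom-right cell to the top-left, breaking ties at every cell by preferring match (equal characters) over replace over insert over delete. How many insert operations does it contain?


Edit distance = 7. Backtracking from cell (6, 8) with preference match > replace > insert > delete,
then listing the resulting alignment 'aadaae' -> 'bceeaddd' left to right:
  Step 1: insert 'b' [insertion #1]
  Step 2: replace a->c
  Step 3: replace a->e
  Step 4: replace d->e
  Step 5: keep 'a'
  Step 6: insert 'd' [insertion #2]
  Step 7: replace a->d
  Step 8: replace e->d
Total insertions: 2

2


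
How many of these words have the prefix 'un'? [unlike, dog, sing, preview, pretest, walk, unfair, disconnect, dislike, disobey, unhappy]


Checking each word for prefix 'un':
  'unlike' -> YES, starts with 'un' (count: 1)
  'dog' -> no (count: 1)
  'sing' -> no (count: 1)
  'preview' -> no (count: 1)
  'pretest' -> no (count: 1)
  'walk' -> no (count: 1)
  'unfair' -> YES, starts with 'un' (count: 2)
  'disconnect' -> no (count: 2)
  'dislike' -> no (count: 2)
  'disobey' -> no (count: 2)
  'unhappy' -> YES, starts with 'un' (count: 3)
Total with prefix 'un': 3

3


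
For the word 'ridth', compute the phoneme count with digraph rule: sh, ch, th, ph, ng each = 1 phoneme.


Parsing 'ridth' greedily, digraphs first:
  'r' -> consonant phoneme (phonemes so far: 1)
  'i' -> vowel phoneme (phonemes so far: 2)
  'd' -> consonant phoneme (phonemes so far: 3)
  'th' -> digraph (1 consonant phoneme) (phonemes so far: 4)
Total phonemes: 4

4


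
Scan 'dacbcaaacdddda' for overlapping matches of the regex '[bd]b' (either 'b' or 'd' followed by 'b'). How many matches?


Pattern: [bd]b means either 'b' or 'd' followed by 'b'.
Scanning 'dacbcaaacdddda' position-by-position:
  Pos 0: window 'da' -> no
  Pos 1: window 'ac' -> no
  Pos 2: window 'cb' -> no
  Pos 3: window 'bc' -> no
  Pos 4: window 'ca' -> no
  Pos 5: window 'aa' -> no
  Pos 6: window 'aa' -> no
  Pos 7: window 'ac' -> no
  Pos 8: window 'cd' -> no
  Pos 9: window 'dd' -> no
  Pos 10: window 'dd' -> no
  Pos 11: window 'dd' -> no
  Pos 12: window 'da' -> no
  Pos 13: window 'a' -> no
Total matches: 0

0


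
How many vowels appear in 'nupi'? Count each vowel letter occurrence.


Scanning each character of 'nupi':
  Position 1: 'n' -> consonant (running count: 0)
  Position 2: 'u' -> vowel (running count: 1)
  Position 3: 'p' -> consonant (running count: 1)
  Position 4: 'i' -> vowel (running count: 2)
Total vowels: 2

2


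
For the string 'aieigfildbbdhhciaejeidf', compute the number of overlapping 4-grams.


String 'aieigfildbbdhhciaejeidf' has length L = 23.
Number of overlapping n-grams = L - n + 1
Substituting: 23 - 4 + 1 = 20

20


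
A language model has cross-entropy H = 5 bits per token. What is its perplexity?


Perplexity formula: PP = 2^H
H = 5
PP = 2^5
Steps: 2^1 = 2, 2^2 = 4, 2^3 = 8, 2^4 = 16, 2^5 = 32
PP = 32

32


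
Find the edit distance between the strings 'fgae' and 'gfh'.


Building DP table for s1='fgae' (len 4) and s2='gfh' (len 3):
       g  f  h
    0  1  2  3
  f 1  1  1  2
  g 2  1  2  2
  a 3  2  2  3
  e 4  3  3  3
Edit distance = dp[4][3] = 3

3


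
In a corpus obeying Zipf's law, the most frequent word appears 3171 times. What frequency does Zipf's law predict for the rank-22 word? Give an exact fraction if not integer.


Zipf's law: freq(rank) = f1 / rank
f1 = 3171, rank = 22
freq = 3171 / 22
GCD(3171, 22) = 1
Simplified: 3171/22

3171/22


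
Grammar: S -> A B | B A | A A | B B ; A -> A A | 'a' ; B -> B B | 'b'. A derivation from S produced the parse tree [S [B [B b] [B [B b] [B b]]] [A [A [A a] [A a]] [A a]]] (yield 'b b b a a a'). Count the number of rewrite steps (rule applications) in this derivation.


Every bracketed nonterminal node [X ...] in the tree is produced by exactly one rule application.
Reading the tree off as a leftmost derivation:
  Step 1: S  =>  B A   (applied S -> B A)
  Step 2: B A  =>  B B A   (applied B -> B B)
  Step 3: B B A  =>  b B A   (applied B -> b)
  Step 4: b B A  =>  b B B A   (applied B -> B B)
  Step 5: b B B A  =>  b b B A   (applied B -> b)
  Step 6: b b B A  =>  b b b A   (applied B -> b)
  Step 7: b b b A  =>  b b b A A   (applied A -> A A)
  Step 8: b b b A A  =>  b b b A A A   (applied A -> A A)
  Step 9: b b b A A A  =>  b b b a A A   (applied A -> a)
  Step 10: b b b a A A  =>  b b b a a A   (applied A -> a)
  Step 11: b b b a a A  =>  b b b a a a   (applied A -> a)
Final yield: b b b a a a
Total rewrite steps: 11

11


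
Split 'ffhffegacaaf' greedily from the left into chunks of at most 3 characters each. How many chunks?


'ffhffegacaaf' has 12 characters.
Chunking with max size 3:
  Chunk 1: 'ffh' (positions 0-2)
  Chunk 2: 'ffe' (positions 3-5)
  Chunk 3: 'gac' (positions 6-8)
  Chunk 4: 'aaf' (positions 9-11)
Total chunks: ceil(12 / 3) = 4

4


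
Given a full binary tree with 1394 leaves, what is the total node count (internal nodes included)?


Leaf nodes (terminals): 1394
Internal nodes = n - 1 = 1394 - 1 = 1393
Total = leaves + internal = 1394 + 1393 = 2787

2787


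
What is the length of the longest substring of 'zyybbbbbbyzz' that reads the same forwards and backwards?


Scanning 'zyybbbbbbyzz' for palindromic substrings.
Substring at positions 2-9: 'ybbbbbby'.
Check: reverse('ybbbbbby') = 'ybbbbbby' -> palindrome confirmed.
Neighbouring characters ('y' / 'z') break symmetry, so it cannot extend further.
No longer palindromic substring exists; longest length = 8

8


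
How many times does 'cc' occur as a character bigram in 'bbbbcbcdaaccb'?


Scanning 'bbbbcbcdaaccb' for bigram 'cc':
  Position 0: 'bb' -> no
  Position 1: 'bb' -> no
  Position 2: 'bb' -> no
  Position 3: 'bc' -> no
  Position 4: 'cb' -> no
  Position 5: 'bc' -> no
  Position 6: 'cd' -> no
  Position 7: 'da' -> no
  Position 8: 'aa' -> no
  Position 9: 'ac' -> no
  Position 10: 'cc' -> MATCH
  Position 11: 'cb' -> no
Total matches: 1

1


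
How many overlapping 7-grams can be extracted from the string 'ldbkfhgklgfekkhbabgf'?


String 'ldbkfhgklgfekkhbabgf' has length L = 20.
Number of overlapping n-grams = L - n + 1
Substituting: 20 - 7 + 1 = 14

14


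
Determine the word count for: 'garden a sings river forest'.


Counting words by splitting on spaces:
  Word 1: 'garden'
  Word 2: 'a'
  Word 3: 'sings'
  Word 4: 'river'
  Word 5: 'forest'
Total words: 5

5


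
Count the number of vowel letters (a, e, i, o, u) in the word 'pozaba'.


Scanning each character of 'pozaba':
  Position 1: 'p' -> consonant (running count: 0)
  Position 2: 'o' -> vowel (running count: 1)
  Position 3: 'z' -> consonant (running count: 1)
  Position 4: 'a' -> vowel (running count: 2)
  Position 5: 'b' -> consonant (running count: 2)
  Position 6: 'a' -> vowel (running count: 3)
Total vowels: 3

3


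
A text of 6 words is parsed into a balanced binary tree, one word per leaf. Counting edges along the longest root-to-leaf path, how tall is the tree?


In a balanced binary tree with n leaves the deepest leaf is ceil(log2(n)) edges below the root.
log2(6) = 2.5850
ceil(2.5850) = 3
height (edges) = 3

3


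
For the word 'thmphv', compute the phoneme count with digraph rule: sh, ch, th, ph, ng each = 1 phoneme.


Parsing 'thmphv' greedily, digraphs first:
  'th' -> digraph (1 consonant phoneme) (phonemes so far: 1)
  'm' -> consonant phoneme (phonemes so far: 2)
  'ph' -> digraph (1 consonant phoneme) (phonemes so far: 3)
  'v' -> consonant phoneme (phonemes so far: 4)
Total phonemes: 4

4


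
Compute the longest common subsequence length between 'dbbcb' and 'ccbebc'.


DP table for LCS of 'dbbcb' and 'ccbebc':
       c  c  b  e  b  c
    0  0  0  0  0  0  0
  d 0  0  0  0  0  0  0
  b 0  0  0  1  1  1  1
  b 0  0  0  1  1  2  2
  c 0  1  1  1  1  2  3
  b 0  1  1  2  2  2  3
LCS: 'bbc'
LCS length = 3

3


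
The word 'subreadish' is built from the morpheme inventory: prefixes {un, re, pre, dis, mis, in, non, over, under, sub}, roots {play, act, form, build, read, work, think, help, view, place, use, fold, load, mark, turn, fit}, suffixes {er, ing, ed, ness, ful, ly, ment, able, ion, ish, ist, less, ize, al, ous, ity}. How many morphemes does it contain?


Segmenting 'subreadish' against the inventory:
  'sub' -> prefix (morpheme 1)
  'read' -> root (morpheme 2)
  'ish' -> suffix (morpheme 3)
Total morphemes: 3

3


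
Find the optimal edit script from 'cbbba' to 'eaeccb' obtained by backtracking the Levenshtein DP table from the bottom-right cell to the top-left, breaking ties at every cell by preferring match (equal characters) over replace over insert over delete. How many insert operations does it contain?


Edit distance = 6. Backtracking from cell (5, 6) with preference match > replace > insert > delete,
then listing the resulting alignment 'cbbba' -> 'eaeccb' left to right:
  Step 1: insert 'e' [insertion #1]
  Step 2: replace c->a
  Step 3: replace b->e
  Step 4: replace b->c
  Step 5: replace b->c
  Step 6: replace a->b
Total insertions: 1

1


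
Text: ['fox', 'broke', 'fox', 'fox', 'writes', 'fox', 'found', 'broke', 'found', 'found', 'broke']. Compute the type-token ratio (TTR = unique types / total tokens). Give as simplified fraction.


Tokens: 11
Unique types: ('broke', 'found', 'fox', 'writes') = 4
TTR = 4/11
Already in lowest terms.

4/11


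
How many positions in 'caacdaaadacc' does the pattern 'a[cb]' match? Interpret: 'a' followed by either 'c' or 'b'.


Pattern: a[cb] means 'a' followed by either 'c' or 'b'.
Scanning 'caacdaaadacc' position-by-position:
  Pos 0: window 'ca' -> no
  Pos 1: window 'aa' -> no
  Pos 2: window 'ac' -> MATCH
  Pos 3: window 'cd' -> no
  Pos 4: window 'da' -> no
  Pos 5: window 'aa' -> no
  Pos 6: window 'aa' -> no
  Pos 7: window 'ad' -> no
  Pos 8: window 'da' -> no
  Pos 9: window 'ac' -> MATCH
  Pos 10: window 'cc' -> no
  Pos 11: window 'c' -> no
Total matches: 2

2


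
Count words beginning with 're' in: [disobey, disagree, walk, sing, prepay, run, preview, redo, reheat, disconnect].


Checking each word for prefix 're':
  'disobey' -> no (count: 0)
  'disagree' -> no (count: 0)
  'walk' -> no (count: 0)
  'sing' -> no (count: 0)
  'prepay' -> no (count: 0)
  'run' -> no (count: 0)
  'preview' -> no (count: 0)
  'redo' -> YES, starts with 're' (count: 1)
  'reheat' -> YES, starts with 're' (count: 2)
  'disconnect' -> no (count: 2)
Total with prefix 're': 2

2
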